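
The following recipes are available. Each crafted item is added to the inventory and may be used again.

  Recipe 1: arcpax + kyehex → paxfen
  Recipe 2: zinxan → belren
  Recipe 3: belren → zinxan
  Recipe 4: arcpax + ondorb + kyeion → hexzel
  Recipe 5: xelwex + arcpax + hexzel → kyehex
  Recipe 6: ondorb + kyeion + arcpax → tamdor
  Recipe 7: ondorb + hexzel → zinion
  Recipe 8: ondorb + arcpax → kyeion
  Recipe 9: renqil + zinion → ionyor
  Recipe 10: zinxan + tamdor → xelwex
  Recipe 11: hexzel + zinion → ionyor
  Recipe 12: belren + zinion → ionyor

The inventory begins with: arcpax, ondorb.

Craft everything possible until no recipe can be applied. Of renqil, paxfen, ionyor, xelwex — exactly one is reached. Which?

ionyor

ondorb + arcpax → kyeion (Recipe 8).
Using Recipe 4, arcpax, ondorb, and kyeion make hexzel.
Using Recipe 7, ondorb and hexzel make zinion.
Using Recipe 11, hexzel and zinion make ionyor.
paxfen would need arcpax and kyehex (Recipe 1), but kyehex is never obtained. xelwex would need zinxan and tamdor (Recipe 10), but zinxan is never obtained. No rule produces renqil, and it is not given.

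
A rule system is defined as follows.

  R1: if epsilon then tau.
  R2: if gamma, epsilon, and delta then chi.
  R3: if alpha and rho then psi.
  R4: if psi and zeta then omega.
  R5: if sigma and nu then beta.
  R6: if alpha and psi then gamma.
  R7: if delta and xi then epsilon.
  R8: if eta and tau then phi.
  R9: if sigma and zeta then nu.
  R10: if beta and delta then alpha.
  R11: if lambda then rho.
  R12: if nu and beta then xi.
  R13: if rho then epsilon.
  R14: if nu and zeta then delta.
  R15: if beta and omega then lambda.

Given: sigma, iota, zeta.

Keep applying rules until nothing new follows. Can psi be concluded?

psi would need alpha and rho (R3), but rho is never established.

No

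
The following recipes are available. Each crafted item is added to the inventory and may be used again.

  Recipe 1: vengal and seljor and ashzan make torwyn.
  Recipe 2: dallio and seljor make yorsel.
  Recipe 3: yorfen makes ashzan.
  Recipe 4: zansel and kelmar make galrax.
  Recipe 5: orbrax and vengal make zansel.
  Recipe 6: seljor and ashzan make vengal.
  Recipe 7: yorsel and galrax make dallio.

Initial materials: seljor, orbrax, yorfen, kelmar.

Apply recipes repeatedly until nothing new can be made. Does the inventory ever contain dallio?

dallio would need yorsel and galrax (Recipe 7), but yorsel is never obtained.

No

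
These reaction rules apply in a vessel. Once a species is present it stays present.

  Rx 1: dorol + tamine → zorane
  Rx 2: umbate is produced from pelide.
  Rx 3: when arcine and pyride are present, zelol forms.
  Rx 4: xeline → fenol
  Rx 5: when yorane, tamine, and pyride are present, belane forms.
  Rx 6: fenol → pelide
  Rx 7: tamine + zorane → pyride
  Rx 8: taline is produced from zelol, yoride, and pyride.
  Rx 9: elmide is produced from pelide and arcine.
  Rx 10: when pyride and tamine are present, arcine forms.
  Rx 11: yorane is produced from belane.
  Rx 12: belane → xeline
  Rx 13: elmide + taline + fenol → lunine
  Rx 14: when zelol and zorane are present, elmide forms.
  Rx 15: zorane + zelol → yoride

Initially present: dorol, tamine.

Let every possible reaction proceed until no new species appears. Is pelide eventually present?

No

pelide would need fenol (Rx 6), but fenol never forms.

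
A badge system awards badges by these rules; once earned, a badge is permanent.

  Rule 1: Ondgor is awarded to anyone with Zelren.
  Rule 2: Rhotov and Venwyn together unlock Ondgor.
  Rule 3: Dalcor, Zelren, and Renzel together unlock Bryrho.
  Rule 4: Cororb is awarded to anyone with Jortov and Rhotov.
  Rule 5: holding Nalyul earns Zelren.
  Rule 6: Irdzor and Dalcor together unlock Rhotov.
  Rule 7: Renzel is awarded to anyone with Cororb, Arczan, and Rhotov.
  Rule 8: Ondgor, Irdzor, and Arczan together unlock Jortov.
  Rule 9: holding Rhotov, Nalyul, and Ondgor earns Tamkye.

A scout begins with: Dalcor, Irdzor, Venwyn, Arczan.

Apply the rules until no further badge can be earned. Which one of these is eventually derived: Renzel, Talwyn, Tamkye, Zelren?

With Irdzor and Dalcor, Rhotov is earned (Rule 6).
With Rhotov and Venwyn, Ondgor is earned (Rule 2).
With Ondgor, Irdzor, and Arczan, Jortov is earned (Rule 8).
With Jortov and Rhotov, Cororb is earned (Rule 4).
With Cororb, Arczan, and Rhotov, Renzel is earned (Rule 7).
No rule produces Talwyn, and it is not given. Zelren would need Nalyul (Rule 5), but Nalyul is never earned. Tamkye would need Rhotov, Nalyul, and Ondgor (Rule 9), but Nalyul is never earned.

Renzel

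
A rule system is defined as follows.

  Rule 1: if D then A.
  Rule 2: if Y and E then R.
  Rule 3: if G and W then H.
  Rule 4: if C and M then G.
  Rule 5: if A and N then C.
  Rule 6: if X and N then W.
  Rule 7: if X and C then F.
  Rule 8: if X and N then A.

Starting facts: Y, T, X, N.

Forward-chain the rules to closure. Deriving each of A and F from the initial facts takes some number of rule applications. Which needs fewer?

A

A: From X and N, Rule 8 gives A. [1 rule application]
F: From X and N, Rule 8 gives A. From A and N, Rule 5 gives C. From X and C, Rule 7 gives F. [3 rule applications]
A needs fewer.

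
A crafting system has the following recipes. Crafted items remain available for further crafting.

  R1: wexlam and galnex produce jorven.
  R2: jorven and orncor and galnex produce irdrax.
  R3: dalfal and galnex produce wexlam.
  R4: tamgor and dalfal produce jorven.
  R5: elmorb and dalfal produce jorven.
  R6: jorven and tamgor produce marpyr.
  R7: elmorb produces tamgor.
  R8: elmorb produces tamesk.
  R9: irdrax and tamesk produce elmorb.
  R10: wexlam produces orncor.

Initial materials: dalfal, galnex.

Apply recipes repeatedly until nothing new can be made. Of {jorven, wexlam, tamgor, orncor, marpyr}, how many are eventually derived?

3

Using R3, dalfal and galnex make wexlam.
Using R1, wexlam and galnex make jorven.
Using R10, wexlam makes orncor.
jorven: reached.
wexlam: reached.
tamgor would need elmorb (R7), but elmorb is never obtained.
orncor: reached.
marpyr would need jorven and tamgor (R6), but tamgor is never obtained.
Reached: jorven, wexlam, and orncor — 3 of the 5.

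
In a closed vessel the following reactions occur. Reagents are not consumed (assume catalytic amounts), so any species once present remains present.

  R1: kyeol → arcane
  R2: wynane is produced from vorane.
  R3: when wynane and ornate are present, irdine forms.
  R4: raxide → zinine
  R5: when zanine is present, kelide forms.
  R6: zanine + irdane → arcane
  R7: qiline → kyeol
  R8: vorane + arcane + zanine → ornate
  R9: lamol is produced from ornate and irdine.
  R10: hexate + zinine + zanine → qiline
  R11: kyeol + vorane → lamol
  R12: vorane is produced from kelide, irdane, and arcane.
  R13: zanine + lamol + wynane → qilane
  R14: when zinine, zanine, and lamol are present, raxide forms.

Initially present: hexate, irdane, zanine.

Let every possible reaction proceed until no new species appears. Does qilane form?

zanine and irdane present → arcane forms (R6).
zanine present → kelide forms (R5).
kelide, irdane, and arcane present → vorane forms (R12).
vorane, arcane, and zanine present → ornate forms (R8).
vorane present → wynane forms (R2).
wynane and ornate present → irdine forms (R3).
ornate and irdine present → lamol forms (R9).
zanine, lamol, and wynane present → qilane forms (R13).

Yes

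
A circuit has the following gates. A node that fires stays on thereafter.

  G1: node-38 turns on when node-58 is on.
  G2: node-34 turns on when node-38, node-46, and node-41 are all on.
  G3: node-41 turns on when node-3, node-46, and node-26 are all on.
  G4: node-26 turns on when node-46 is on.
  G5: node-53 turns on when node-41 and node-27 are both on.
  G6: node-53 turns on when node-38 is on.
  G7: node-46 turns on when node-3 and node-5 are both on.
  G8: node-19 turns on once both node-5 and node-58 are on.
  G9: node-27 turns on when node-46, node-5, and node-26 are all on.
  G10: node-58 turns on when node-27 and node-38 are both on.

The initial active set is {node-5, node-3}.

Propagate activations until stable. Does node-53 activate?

G7: node-3 and node-5 on → node-46 on.
node-46 is on, so node-26 turns on (G4).
G9: node-46, node-5, and node-26 on → node-27 on.
node-3, node-46, and node-26 are on, so node-41 turns on (G3).
G5: node-41 and node-27 on → node-53 on.

Yes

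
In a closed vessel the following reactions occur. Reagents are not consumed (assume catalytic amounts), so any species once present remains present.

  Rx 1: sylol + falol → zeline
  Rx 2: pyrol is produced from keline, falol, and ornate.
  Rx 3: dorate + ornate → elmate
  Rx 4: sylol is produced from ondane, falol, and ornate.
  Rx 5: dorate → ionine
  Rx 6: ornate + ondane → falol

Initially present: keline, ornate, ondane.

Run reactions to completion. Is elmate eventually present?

elmate would need dorate and ornate (Rx 3), but dorate never forms.

No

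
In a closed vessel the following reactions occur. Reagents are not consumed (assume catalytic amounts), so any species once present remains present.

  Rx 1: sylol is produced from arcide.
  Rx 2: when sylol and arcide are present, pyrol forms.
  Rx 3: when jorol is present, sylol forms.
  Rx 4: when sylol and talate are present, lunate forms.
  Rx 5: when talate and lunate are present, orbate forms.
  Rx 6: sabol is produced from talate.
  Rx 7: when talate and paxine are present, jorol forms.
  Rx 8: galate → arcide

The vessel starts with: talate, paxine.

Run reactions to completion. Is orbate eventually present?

talate and paxine present → jorol forms (Rx 7).
jorol present → sylol forms (Rx 3).
sylol and talate present → lunate forms (Rx 4).
talate and lunate present → orbate forms (Rx 5).

Yes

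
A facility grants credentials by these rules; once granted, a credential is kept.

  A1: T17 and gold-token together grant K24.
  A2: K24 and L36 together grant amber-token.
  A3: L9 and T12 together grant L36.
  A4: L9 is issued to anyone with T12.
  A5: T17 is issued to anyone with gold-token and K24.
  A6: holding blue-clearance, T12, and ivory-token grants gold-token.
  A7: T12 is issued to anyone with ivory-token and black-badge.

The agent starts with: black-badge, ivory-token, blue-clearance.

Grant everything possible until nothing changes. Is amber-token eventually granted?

No

amber-token would need K24 and L36 (A2), but K24 is never granted.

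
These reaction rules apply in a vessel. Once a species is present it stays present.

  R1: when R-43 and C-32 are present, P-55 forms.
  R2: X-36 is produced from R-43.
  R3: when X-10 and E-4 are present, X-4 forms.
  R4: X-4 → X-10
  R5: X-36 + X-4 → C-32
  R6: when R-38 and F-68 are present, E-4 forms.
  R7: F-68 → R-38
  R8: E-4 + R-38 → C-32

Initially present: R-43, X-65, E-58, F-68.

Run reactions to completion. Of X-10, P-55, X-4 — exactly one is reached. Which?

F-68 present → R-38 forms (R7).
R-38 and F-68 present → E-4 forms (R6).
E-4 and R-38 present → C-32 forms (R8).
R-43 and C-32 present → P-55 forms (R1).
X-10 would need X-4 (R4), but X-4 never forms. X-4 would need X-10 and E-4 (R3), but X-10 never forms.

P-55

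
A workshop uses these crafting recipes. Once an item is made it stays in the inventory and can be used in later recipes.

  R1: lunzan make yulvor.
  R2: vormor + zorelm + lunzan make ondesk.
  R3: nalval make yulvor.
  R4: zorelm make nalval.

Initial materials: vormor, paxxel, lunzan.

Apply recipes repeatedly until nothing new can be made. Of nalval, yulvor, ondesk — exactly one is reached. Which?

lunzan → yulvor (R1).
nalval would need zorelm (R4), but zorelm is never obtained. ondesk would need vormor, zorelm, and lunzan (R2), but zorelm is never obtained.

yulvor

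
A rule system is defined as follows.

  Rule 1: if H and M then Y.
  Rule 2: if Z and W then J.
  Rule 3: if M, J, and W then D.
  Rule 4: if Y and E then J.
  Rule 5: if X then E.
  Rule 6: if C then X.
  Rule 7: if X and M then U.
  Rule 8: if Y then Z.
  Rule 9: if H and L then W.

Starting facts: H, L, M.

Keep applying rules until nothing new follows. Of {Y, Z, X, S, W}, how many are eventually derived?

H and L hold, so W follows (Rule 9).
From H and M, Rule 1 gives Y.
Y holds, so Z follows (Rule 8).
Y: reached.
Z: reached.
X would need C (Rule 6), but C is never established.
No rule produces S, and it is not given.
W: reached.
Reached: Y, Z, and W — 3 of the 5.

3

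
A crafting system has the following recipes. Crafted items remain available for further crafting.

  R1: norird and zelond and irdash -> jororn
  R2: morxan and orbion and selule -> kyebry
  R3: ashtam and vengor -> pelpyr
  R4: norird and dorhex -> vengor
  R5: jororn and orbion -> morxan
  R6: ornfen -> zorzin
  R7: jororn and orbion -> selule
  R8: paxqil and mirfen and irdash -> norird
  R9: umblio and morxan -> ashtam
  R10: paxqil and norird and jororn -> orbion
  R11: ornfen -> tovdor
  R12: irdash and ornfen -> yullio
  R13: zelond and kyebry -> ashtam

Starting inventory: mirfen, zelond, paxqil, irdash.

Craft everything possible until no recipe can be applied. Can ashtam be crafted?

paxqil and mirfen and irdash -> norird (R8).
Using R1, norird, zelond, and irdash make jororn.
paxqil and norird and jororn -> orbion (R10).
jororn and orbion -> morxan (R5).
jororn and orbion -> selule (R7).
Using R2, morxan, orbion, and selule make kyebry.
zelond and kyebry -> ashtam (R13).

Yes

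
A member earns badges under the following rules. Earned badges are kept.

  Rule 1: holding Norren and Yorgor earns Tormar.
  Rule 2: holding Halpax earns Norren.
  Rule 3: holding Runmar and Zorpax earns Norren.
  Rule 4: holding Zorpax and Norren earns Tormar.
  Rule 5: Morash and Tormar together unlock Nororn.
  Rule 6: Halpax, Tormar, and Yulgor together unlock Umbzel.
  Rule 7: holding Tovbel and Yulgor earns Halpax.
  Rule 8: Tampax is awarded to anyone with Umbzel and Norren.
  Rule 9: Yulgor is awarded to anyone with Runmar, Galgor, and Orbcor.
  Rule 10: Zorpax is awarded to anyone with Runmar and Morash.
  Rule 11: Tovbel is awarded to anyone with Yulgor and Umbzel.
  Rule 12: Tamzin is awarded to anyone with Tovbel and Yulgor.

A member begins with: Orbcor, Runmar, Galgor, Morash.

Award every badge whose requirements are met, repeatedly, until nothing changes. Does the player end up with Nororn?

Yes

With Runmar and Morash, Zorpax is earned (Rule 10).
With Runmar and Zorpax, Norren is earned (Rule 3).
With Zorpax and Norren, Tormar is earned (Rule 4).
With Morash and Tormar, Nororn is earned (Rule 5).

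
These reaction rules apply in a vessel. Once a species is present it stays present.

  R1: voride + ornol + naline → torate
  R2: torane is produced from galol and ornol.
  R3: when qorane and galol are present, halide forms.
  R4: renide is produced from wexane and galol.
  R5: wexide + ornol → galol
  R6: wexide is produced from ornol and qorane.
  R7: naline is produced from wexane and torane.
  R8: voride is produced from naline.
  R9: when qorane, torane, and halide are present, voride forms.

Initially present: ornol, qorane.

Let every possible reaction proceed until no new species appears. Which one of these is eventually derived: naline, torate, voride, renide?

ornol and qorane present → wexide forms (R6).
wexide and ornol present → galol forms (R5).
galol and ornol present → torane forms (R2).
qorane and galol present → halide forms (R3).
qorane, torane, and halide present → voride forms (R9).
torate would need voride, ornol, and naline (R1), but naline never forms. naline would need wexane and torane (R7), but wexane never forms. renide would need wexane and galol (R4), but wexane never forms.

voride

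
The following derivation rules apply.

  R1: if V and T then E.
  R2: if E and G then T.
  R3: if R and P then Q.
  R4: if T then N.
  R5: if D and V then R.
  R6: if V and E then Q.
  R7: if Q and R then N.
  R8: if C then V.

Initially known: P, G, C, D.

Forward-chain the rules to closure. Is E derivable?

No

E would need V and T (R1), but T is never established.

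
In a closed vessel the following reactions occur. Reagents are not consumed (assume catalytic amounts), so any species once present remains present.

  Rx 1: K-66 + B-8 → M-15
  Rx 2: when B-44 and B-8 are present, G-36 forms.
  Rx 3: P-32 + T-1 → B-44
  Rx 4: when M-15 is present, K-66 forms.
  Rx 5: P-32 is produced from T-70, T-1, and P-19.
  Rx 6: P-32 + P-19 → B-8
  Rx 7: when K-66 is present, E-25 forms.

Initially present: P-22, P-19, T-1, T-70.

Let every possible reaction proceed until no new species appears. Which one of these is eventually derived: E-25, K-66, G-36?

T-70, T-1, and P-19 present → P-32 forms (Rx 5).
P-32 and T-1 present → B-44 forms (Rx 3).
P-32 and P-19 present → B-8 forms (Rx 6).
B-44 and B-8 present → G-36 forms (Rx 2).
E-25 would need K-66 (Rx 7), but K-66 never forms. K-66 would need M-15 (Rx 4), but M-15 never forms.

G-36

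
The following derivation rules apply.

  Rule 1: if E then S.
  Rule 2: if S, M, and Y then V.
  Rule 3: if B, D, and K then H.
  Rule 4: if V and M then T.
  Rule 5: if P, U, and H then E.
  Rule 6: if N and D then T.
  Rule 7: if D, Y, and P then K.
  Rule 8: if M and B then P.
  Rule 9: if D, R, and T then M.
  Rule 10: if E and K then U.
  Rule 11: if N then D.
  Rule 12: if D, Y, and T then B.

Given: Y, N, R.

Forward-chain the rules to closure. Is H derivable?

N holds, so D follows (Rule 11).
From N and D, Rule 6 gives T.
From D, R, and T, Rule 9 gives M.
D, Y, and T hold, so B follows (Rule 12).
M and B hold, so P follows (Rule 8).
From D, Y, and P, Rule 7 gives K.
B, D, and K hold, so H follows (Rule 3).

Yes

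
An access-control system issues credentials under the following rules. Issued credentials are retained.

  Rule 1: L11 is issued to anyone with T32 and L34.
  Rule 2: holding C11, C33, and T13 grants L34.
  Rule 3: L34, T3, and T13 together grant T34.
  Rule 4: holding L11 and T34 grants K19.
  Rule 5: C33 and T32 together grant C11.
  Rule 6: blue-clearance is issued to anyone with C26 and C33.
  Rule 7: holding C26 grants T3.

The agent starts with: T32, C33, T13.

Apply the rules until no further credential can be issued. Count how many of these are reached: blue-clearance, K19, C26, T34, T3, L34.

Holding C33 and T32 grants C11 (Rule 5).
Holding C11, C33, and T13 grants L34 (Rule 2).
blue-clearance would need C26 and C33 (Rule 6), but C26 is never granted.
K19 would need L11 and T34 (Rule 4), but T34 is never granted.
No rule produces C26, and it is not given.
T34 would need L34, T3, and T13 (Rule 3), but T3 is never granted.
T3 would need C26 (Rule 7), but C26 is never granted.
L34: reached.
Reached: L34 — 1 of the 6.

1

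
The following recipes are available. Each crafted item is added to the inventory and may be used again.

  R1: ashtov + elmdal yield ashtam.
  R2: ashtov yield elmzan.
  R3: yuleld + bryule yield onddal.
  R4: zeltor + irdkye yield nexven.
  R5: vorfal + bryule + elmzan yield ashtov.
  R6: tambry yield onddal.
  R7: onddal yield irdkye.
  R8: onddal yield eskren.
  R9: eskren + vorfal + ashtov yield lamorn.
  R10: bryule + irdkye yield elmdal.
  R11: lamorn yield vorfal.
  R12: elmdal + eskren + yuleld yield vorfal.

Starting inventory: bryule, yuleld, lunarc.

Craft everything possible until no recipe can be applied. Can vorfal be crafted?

yuleld + bryule → onddal (R3).
onddal → eskren (R8).
Using R7, onddal makes irdkye.
bryule + irdkye → elmdal (R10).
Using R12, elmdal, eskren, and yuleld make vorfal.

Yes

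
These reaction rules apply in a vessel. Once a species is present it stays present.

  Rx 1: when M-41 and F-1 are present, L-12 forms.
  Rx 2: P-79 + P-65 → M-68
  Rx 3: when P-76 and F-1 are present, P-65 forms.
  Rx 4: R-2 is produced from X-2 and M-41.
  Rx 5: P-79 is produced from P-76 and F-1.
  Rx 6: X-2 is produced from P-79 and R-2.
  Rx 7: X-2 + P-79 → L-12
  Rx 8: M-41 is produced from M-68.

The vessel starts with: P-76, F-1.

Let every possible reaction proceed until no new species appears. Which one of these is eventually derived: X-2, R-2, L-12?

L-12

P-76 and F-1 present → P-79 forms (Rx 5).
P-76 and F-1 present → P-65 forms (Rx 3).
P-79 and P-65 present → M-68 forms (Rx 2).
M-68 present → M-41 forms (Rx 8).
M-41 and F-1 present → L-12 forms (Rx 1).
X-2 would need P-79 and R-2 (Rx 6), but R-2 never forms. R-2 would need X-2 and M-41 (Rx 4), but X-2 never forms.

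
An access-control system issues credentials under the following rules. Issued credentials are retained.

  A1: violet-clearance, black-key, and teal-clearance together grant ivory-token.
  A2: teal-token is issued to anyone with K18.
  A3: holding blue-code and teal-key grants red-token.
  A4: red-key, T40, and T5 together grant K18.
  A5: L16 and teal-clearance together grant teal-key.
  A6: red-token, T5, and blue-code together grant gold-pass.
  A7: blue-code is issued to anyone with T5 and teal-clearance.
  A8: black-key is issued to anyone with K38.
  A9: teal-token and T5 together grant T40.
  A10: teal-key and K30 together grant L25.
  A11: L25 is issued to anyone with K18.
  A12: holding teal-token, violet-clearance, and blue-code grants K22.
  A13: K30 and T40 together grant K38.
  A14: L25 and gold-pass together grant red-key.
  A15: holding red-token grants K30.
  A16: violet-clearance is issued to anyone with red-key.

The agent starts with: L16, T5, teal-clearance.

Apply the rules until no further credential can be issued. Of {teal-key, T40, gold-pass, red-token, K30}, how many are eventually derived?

4

Holding T5 and teal-clearance grants blue-code (A7).
Holding L16 and teal-clearance grants teal-key (A5).
Holding blue-code and teal-key grants red-token (A3).
Holding red-token grants K30 (A15).
Holding red-token, T5, and blue-code grants gold-pass (A6).
teal-key: reached.
T40 would need teal-token and T5 (A9), but teal-token is never granted.
gold-pass: reached.
red-token: reached.
K30: reached.
Reached: teal-key, gold-pass, red-token, and K30 — 4 of the 5.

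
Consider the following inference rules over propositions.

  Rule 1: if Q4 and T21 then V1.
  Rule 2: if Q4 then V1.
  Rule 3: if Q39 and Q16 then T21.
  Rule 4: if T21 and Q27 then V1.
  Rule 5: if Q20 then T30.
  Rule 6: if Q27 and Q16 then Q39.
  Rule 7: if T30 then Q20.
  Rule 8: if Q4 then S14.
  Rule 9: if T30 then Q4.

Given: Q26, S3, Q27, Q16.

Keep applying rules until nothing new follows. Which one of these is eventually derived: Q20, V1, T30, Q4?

V1

Q27 and Q16 hold, so Q39 follows (Rule 6).
From Q39 and Q16, Rule 3 gives T21.
From T21 and Q27, Rule 4 gives V1.
Q20 would need T30 (Rule 7), but T30 is never established. Q4 would need T30 (Rule 9), but T30 is never established. T30 would need Q20 (Rule 5), but Q20 is never established.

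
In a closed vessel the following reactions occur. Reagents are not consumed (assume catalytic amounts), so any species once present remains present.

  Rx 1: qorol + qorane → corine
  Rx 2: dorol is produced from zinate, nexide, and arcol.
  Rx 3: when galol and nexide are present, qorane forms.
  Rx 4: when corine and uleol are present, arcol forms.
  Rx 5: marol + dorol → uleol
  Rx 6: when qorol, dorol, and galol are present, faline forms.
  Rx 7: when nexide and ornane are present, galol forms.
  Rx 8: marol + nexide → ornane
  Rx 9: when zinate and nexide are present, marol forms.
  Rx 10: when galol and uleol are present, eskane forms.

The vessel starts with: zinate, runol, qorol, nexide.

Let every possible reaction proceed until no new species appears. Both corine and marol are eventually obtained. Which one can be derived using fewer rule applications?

marol

marol: zinate and nexide present → marol forms (Rx 9). [1 rule application]
corine: zinate and nexide present → marol forms (Rx 9). marol and nexide present → ornane forms (Rx 8). nexide and ornane present → galol forms (Rx 7). galol and nexide present → qorane forms (Rx 3). qorol and qorane present → corine forms (Rx 1). [5 rule applications]
marol needs fewer.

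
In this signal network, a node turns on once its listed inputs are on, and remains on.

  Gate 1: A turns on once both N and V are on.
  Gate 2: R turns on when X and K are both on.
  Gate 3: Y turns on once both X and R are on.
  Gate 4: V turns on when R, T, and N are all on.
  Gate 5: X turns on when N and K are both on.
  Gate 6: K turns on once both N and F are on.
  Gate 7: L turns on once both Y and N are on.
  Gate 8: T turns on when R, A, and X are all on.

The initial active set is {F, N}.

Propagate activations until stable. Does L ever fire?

Yes

Gate 6: N and F on → K on.
Gate 5: N and K on → X on.
X and K are on, so R turns on (Gate 2).
X and R are on, so Y turns on (Gate 3).
Gate 7: Y and N on → L on.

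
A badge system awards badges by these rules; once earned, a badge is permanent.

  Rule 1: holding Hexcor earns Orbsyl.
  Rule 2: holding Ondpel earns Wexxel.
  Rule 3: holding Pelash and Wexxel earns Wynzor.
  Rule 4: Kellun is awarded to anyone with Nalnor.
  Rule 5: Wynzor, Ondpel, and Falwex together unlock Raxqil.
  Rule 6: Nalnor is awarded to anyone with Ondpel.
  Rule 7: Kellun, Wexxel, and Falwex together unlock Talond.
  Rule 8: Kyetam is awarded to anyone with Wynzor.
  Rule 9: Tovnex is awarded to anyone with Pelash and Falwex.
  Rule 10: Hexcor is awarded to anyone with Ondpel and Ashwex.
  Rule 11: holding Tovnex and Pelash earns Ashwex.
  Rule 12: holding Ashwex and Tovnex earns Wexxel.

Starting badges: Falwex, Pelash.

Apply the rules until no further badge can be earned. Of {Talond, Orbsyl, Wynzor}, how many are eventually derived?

With Pelash and Falwex, Tovnex is earned (Rule 9).
With Tovnex and Pelash, Ashwex is earned (Rule 11).
With Ashwex and Tovnex, Wexxel is earned (Rule 12).
With Pelash and Wexxel, Wynzor is earned (Rule 3).
Talond would need Kellun, Wexxel, and Falwex (Rule 7), but Kellun is never earned.
Orbsyl would need Hexcor (Rule 1), but Hexcor is never earned.
Wynzor: reached.
Reached: Wynzor — 1 of the 3.

1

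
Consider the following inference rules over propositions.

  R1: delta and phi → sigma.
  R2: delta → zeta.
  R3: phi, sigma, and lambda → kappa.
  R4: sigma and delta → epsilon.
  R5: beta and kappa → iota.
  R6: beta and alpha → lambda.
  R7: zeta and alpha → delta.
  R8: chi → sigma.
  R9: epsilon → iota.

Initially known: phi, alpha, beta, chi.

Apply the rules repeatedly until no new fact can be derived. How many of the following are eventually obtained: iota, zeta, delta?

1

beta and alpha hold, so lambda follows (R6).
chi holds, so sigma follows (R8).
phi, sigma, and lambda hold, so kappa follows (R3).
From beta and kappa, R5 gives iota.
iota: reached.
zeta would need delta (R2), but delta is never established.
delta would need zeta and alpha (R7), but zeta is never established.
Reached: iota — 1 of the 3.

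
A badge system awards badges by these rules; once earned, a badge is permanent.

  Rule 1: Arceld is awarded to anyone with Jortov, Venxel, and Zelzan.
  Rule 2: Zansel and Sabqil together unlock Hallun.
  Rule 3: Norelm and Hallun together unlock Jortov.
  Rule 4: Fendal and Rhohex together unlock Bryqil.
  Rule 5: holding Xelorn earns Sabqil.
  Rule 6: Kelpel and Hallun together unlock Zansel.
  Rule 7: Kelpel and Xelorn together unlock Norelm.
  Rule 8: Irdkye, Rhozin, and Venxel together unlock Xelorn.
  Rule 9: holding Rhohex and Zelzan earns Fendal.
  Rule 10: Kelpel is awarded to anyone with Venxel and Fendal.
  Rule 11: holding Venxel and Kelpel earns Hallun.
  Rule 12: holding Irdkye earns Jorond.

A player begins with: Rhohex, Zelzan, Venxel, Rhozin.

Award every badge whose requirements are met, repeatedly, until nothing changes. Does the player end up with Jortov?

No

Jortov would need Norelm and Hallun (Rule 3), but Norelm is never earned.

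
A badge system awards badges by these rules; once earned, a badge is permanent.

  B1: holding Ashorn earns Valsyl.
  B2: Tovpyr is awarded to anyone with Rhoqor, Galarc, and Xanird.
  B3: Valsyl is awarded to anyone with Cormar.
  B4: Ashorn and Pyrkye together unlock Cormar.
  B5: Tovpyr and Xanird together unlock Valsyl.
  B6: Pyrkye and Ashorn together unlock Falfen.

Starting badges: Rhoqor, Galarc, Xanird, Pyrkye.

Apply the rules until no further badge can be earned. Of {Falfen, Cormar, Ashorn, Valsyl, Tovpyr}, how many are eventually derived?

With Rhoqor, Galarc, and Xanird, Tovpyr is earned (B2).
With Tovpyr and Xanird, Valsyl is earned (B5).
Falfen would need Pyrkye and Ashorn (B6), but Ashorn is never earned.
Cormar would need Ashorn and Pyrkye (B4), but Ashorn is never earned.
No rule produces Ashorn, and it is not given.
Valsyl: reached.
Tovpyr: reached.
Reached: Valsyl and Tovpyr — 2 of the 5.

2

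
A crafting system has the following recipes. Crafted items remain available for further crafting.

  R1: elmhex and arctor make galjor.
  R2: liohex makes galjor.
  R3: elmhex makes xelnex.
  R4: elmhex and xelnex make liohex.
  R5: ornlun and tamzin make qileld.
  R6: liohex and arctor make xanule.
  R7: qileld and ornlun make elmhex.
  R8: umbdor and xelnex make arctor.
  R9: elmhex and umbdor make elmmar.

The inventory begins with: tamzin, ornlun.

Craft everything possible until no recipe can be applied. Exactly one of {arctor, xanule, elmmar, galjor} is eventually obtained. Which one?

galjor

Using R5, ornlun and tamzin make qileld.
qileld and ornlun → elmhex (R7).
Using R3, elmhex makes xelnex.
Using R4, elmhex and xelnex make liohex.
Using R2, liohex makes galjor.
xanule would need liohex and arctor (R6), but arctor is never obtained. elmmar would need elmhex and umbdor (R9), but umbdor is never obtained. arctor would need umbdor and xelnex (R8), but umbdor is never obtained.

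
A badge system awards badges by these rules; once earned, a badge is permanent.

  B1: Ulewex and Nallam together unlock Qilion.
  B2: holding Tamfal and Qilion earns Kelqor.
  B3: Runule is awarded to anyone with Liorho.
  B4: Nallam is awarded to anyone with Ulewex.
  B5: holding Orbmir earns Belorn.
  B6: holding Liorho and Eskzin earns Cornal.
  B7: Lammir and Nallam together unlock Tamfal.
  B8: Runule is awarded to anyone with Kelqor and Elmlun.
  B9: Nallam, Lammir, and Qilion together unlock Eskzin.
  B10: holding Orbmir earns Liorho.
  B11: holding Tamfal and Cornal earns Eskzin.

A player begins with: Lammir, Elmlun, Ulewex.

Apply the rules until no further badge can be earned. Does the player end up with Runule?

Yes

With Ulewex, Nallam is earned (B4).
With Ulewex and Nallam, Qilion is earned (B1).
With Lammir and Nallam, Tamfal is earned (B7).
With Tamfal and Qilion, Kelqor is earned (B2).
With Kelqor and Elmlun, Runule is earned (B8).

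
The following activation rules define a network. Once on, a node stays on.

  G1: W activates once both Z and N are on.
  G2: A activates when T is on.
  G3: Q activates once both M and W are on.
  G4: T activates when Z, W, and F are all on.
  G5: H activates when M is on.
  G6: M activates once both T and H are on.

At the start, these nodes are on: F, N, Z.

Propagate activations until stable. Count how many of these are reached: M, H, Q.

0

M would need T and H (G6), but H never turns on.
H would need M (G5), but M never turns on.
Q would need M and W (G3), but M never turns on.
None of the 3 are reached.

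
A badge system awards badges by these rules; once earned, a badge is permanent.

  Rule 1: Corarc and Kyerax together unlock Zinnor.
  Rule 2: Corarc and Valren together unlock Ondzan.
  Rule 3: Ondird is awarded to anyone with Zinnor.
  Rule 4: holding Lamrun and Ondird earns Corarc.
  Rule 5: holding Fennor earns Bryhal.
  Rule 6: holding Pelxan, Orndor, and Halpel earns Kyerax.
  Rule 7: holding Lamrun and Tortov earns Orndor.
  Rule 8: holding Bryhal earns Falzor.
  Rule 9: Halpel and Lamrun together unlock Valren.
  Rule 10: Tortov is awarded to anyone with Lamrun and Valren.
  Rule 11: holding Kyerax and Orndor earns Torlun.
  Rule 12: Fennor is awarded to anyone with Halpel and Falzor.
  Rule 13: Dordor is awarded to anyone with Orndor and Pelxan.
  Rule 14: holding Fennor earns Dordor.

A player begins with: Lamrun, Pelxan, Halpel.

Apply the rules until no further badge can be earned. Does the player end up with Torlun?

Yes

With Halpel and Lamrun, Valren is earned (Rule 9).
With Lamrun and Valren, Tortov is earned (Rule 10).
With Lamrun and Tortov, Orndor is earned (Rule 7).
With Pelxan, Orndor, and Halpel, Kyerax is earned (Rule 6).
With Kyerax and Orndor, Torlun is earned (Rule 11).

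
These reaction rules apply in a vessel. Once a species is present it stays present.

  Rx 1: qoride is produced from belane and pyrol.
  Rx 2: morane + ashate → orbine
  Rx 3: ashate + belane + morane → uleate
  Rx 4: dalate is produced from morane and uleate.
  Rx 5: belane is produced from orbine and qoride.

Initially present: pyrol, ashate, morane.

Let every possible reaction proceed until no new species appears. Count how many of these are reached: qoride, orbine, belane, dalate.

morane and ashate present → orbine forms (Rx 2).
qoride would need belane and pyrol (Rx 1), but belane never forms.
orbine: reached.
belane would need orbine and qoride (Rx 5), but qoride never forms.
dalate would need morane and uleate (Rx 4), but uleate never forms.
Reached: orbine — 1 of the 4.

1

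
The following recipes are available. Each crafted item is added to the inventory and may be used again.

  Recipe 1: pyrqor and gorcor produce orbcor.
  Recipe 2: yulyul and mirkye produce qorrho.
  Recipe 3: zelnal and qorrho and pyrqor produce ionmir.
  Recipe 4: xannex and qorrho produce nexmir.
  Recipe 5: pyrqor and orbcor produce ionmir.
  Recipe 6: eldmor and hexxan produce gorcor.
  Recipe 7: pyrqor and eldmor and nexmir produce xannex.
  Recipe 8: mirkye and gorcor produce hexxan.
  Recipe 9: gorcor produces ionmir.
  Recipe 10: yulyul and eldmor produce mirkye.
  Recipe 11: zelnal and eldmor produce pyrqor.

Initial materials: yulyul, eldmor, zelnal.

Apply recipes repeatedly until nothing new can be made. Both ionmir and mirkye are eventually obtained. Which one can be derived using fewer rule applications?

mirkye

mirkye: Using Recipe 10, yulyul and eldmor make mirkye. [1 rule application]
ionmir: yulyul and eldmor → mirkye (Recipe 10). Using Recipe 11, zelnal and eldmor make pyrqor. Using Recipe 2, yulyul and mirkye make qorrho. zelnal and qorrho and pyrqor → ionmir (Recipe 3). [4 rule applications]
mirkye needs fewer.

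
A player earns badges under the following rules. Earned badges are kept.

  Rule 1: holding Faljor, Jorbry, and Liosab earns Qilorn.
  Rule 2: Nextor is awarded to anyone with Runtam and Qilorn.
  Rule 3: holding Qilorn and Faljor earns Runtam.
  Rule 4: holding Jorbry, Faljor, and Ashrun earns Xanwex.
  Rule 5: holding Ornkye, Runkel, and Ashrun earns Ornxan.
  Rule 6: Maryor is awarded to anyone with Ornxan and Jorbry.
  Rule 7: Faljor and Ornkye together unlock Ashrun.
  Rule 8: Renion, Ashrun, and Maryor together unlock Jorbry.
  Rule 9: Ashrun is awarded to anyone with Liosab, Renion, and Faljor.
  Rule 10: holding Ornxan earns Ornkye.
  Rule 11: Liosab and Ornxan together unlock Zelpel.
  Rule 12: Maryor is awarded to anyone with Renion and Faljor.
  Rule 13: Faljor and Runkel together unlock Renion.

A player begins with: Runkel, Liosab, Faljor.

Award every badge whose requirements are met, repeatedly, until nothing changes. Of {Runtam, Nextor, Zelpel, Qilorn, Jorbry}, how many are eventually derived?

4

With Faljor and Runkel, Renion is earned (Rule 13).
With Liosab, Renion, and Faljor, Ashrun is earned (Rule 9).
With Renion and Faljor, Maryor is earned (Rule 12).
With Renion, Ashrun, and Maryor, Jorbry is earned (Rule 8).
With Faljor, Jorbry, and Liosab, Qilorn is earned (Rule 1).
With Qilorn and Faljor, Runtam is earned (Rule 3).
With Runtam and Qilorn, Nextor is earned (Rule 2).
Runtam: reached.
Nextor: reached.
Zelpel would need Liosab and Ornxan (Rule 11), but Ornxan is never earned.
Qilorn: reached.
Jorbry: reached.
Reached: Runtam, Nextor, Qilorn, and Jorbry — 4 of the 5.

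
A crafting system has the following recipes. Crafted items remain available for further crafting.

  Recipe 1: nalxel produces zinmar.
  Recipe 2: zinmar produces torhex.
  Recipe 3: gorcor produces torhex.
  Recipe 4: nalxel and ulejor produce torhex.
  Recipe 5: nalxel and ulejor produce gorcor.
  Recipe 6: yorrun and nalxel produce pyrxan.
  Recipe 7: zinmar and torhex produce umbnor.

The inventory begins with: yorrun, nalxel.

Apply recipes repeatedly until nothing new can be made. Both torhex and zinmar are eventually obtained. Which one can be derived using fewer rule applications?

zinmar: nalxel → zinmar (Recipe 1). [1 rule application]
torhex: Using Recipe 1, nalxel makes zinmar. zinmar → torhex (Recipe 2). [2 rule applications]
zinmar needs fewer.

zinmar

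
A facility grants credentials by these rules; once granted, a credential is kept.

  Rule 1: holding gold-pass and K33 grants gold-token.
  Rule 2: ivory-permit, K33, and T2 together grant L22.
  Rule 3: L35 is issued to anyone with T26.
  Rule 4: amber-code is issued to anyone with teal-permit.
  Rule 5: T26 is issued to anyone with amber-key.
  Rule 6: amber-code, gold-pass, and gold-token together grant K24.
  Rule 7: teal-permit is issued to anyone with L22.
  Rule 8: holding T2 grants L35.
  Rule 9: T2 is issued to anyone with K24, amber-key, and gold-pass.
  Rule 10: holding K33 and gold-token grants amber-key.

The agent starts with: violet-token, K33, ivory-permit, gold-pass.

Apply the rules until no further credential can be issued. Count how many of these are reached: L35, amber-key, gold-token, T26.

Holding gold-pass and K33 grants gold-token (Rule 1).
Holding K33 and gold-token grants amber-key (Rule 10).
Holding amber-key grants T26 (Rule 5).
Holding T26 grants L35 (Rule 3).
L35: reached.
amber-key: reached.
gold-token: reached.
T26: reached.
All 4 are reached.

4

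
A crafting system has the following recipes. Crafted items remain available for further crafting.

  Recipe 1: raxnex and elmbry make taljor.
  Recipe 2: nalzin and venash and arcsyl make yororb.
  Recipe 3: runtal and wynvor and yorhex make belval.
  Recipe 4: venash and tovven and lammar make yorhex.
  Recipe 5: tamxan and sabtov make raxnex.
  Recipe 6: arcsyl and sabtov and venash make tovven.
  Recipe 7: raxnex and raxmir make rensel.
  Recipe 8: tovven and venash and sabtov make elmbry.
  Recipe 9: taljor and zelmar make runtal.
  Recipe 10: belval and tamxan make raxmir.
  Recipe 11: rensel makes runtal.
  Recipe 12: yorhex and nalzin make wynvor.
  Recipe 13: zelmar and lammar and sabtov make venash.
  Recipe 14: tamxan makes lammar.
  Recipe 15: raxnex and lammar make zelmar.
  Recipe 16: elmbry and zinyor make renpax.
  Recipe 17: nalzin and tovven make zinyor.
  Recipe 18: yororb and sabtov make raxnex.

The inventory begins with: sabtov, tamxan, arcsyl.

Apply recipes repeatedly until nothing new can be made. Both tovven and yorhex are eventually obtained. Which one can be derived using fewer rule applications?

tovven

tovven: Using Recipe 14, tamxan makes lammar. Using Recipe 5, tamxan and sabtov make raxnex. Using Recipe 15, raxnex and lammar make zelmar. zelmar and lammar and sabtov → venash (Recipe 13). Using Recipe 6, arcsyl, sabtov, and venash make tovven. [5 rule applications]
yorhex: tamxan → lammar (Recipe 14). tamxan and sabtov → raxnex (Recipe 5). raxnex and lammar → zelmar (Recipe 15). zelmar and lammar and sabtov → venash (Recipe 13). Using Recipe 6, arcsyl, sabtov, and venash make tovven. venash and tovven and lammar → yorhex (Recipe 4). [6 rule applications]
tovven needs fewer.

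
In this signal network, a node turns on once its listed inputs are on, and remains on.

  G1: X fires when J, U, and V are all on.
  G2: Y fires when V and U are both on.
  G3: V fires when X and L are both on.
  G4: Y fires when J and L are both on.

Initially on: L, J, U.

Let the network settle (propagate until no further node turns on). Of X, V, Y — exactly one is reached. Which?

Y

G4: J and L on → Y on.
V would need X and L (G3), but X never turns on. X would need J, U, and V (G1), but V never turns on.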